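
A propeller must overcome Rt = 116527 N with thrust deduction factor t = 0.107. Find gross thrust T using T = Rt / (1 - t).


Formula: T = Rt / (1 - t)
Step 1 — (1 - t) = 1 - 0.107 = 0.893
Step 2 — T = 116527 / 0.893 ≈ 130490 N (5 s.f.)

130490 N


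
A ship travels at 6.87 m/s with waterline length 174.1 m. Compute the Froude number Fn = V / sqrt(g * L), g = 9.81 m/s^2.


Formula: Fn = V / sqrt(g * L)
Step 1 — g * L = 9.81 * 174.1 = 1707.921
Step 2 — sqrt(g * L) = sqrt(1707.921) = 41.327001
Step 3 — Fn = 6.87 / 41.327001 ≈ 0.16624 (5 s.f.)

0.16624


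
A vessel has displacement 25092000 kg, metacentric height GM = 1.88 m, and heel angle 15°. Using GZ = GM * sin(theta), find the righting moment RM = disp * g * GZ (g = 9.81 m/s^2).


Formula: GZ = GM * sin(theta); RM = disp * g * GZ
Step 1 — GZ = 1.88 * sin(15°) = 1.88 * 0.258819 = 0.48658 m
Step 2 — RM = 25092000 * 9.81 * 0.48658 ≈ 119770000 N·m (5 s.f.)

119770000 N·m


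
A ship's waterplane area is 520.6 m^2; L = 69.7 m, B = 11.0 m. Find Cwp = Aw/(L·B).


Formula: Cwp = Aw / (L * B)
Step 1 — L * B = 69.7 * 11.0 = 766.7 m^2
Step 2 — Cwp = 520.6 / 766.7 ≈ 0.67901 (5 s.f.)

0.67901


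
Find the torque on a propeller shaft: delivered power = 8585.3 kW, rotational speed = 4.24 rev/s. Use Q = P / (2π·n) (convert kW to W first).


Formula: Q = P_W / (2 * pi * n)
Step 1 — P_W = 8585.3 kW * 1000 = 8585300.0 W
Step 2 — 2 * pi * n = 2 * pi * 4.24 = 26.640706
Step 3 — Q = 8585300.0 / 26.640706 ≈ 322260 N·m (5 s.f.)

322260 N·m


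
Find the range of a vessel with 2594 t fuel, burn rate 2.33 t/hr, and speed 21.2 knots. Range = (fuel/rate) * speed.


Formula: endurance = fuel / rate; range = endurance * speed
Step 1 — endurance = 2594 / 2.33 = 1113.3047 hours
Step 2 — range = 1113.3047 * 21.2 ≈ 23602 nautical miles (5 s.f.)

23602 NM


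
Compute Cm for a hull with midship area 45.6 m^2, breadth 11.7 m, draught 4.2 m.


Formula: Cm = Am / (B * T)
Step 1 — B * T = 11.7 * 4.2 = 49.14 m^2
Step 2 — Cm = 45.6 / 49.14 ≈ 0.92796 (5 s.f.)

0.92796


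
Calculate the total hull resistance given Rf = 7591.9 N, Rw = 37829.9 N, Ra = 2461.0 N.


Formula: Rt = Rf + Rw + Ra
Substituting: Rt = 7591.9 + 37829.9 + 2461.0
Result: Rt = 47882.8 N

47882.8 N


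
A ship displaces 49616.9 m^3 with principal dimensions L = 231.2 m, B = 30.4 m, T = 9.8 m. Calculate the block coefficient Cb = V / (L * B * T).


Formula: Cb = V / (L * B * T)
Step 1 — L * B * T = 231.2 * 30.4 * 9.8 = 68879.104 m^3
Step 2 — Cb = 49616.9 / 68879.104 ≈ 0.72035 (5 s.f.)

0.72035


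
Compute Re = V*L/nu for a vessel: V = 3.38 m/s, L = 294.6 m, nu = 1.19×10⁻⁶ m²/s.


Formula: Re = V * L / nu
Step 1 — V * L = 3.38 * 294.6 = 995.748 m^2/s
Step 2 — Re = 995.748 / 1.19e-6 = 8.37e+08

8.37e+08


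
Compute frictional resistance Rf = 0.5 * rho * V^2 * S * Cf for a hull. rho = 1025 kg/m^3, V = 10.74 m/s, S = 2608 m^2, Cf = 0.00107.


Formula: Rf = 0.5 * rho * V^2 * S * Cf
Step 1 — V^2 = 10.74^2 = 115.3476
Step 2 — 0.5 * rho * V^2 = 0.5 * 1025 * 115.3476 = 59115.645
Step 3 — Rf = 59115.645 * 2608 * 0.00107 ≈ 164970 N (5 s.f.)

164970 N


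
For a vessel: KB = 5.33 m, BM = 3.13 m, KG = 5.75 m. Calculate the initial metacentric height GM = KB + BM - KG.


Formula: GM = KB + BM - KG
Step 1 — KM = KB + BM = 5.33 + 3.13 = 8.46 m
Step 2 — GM = KM - KG = 8.46 - 5.75 = 2.71 m

2.71 m


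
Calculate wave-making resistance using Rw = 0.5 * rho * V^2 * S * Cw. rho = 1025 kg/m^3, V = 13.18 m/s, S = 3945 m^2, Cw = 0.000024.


Formula: Rw = 0.5 * rho * V^2 * S * Cw
Step 1 — V^2 = 13.18^2 = 173.7124
Step 2 — 0.5 * rho * V^2 = 0.5 * 1025 * 173.7124 = 89027.605
Step 3 — Rw = 89027.605 * 3945 * 0.000024 ≈ 8429.1 N (5 s.f.)

8429.1 N


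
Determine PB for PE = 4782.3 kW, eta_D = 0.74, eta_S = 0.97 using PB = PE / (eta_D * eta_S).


Formula: PB = PE / (eta_D * eta_S)
Step 1 — combined efficiency = eta_D * eta_S = 0.74 * 0.97 = 0.7178
Step 2 — PB = 4782.3 / 0.7178 ≈ 6662.4 kW (5 s.f.)

6662.4 kW


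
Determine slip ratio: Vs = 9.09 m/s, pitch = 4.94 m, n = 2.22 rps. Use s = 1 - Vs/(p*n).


Formula: s = 1 - Vs / (p * n)
Step 1 — p * n = 4.94 * 2.22 = 10.9668
Step 2 — Vs / (p*n) = 9.09 / 10.9668 = 0.828865 (6 d.p.)
Step 3 — s = 1 - 0.828865 = 0.171135

0.171135


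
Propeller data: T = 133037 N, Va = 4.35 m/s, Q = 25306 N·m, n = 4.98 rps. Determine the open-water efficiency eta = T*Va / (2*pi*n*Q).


Formula: eta = T * Va / (2 * pi * n * Q)
Step 1 — numerator = T * Va = 133037 * 4.35 = 578710.95
Step 2 — 2 * pi * n = 2 * pi * 4.98 = 31.290263
Step 3 — denominator = 31.290263 * 25306 = 791831.4
Step 4 — eta = 578710.95 / 791831.4 ≈ 0.73085 (5 s.f.)

0.73085


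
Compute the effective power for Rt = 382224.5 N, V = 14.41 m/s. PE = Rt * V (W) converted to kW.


Formula: PE = Rt * V / 1000 (kW)
Step 1 — PE (W) = 382224.5 * 14.41 = 5507855.045 W
Step 2 — PE (kW) = 5507855.045 / 1000 ≈ 5507.9 kW (5 s.f.)

5507.9 kW


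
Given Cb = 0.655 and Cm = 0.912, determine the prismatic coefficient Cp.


Formula: Cp = Cb / Cm
Substituting: Cp = 0.655 / 0.912
Result: Cp ≈ 0.71820 (5 s.f.)

0.71820


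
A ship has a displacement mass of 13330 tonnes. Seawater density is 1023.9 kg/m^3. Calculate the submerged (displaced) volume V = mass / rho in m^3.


Formula: V = mass / rho
Step 1 — convert tonnes to kg: 13330 t * 1000 = 13330000 kg
Step 2 — V = 13330000 / 1023.9 ≈ 13019 m^3 (5 s.f.)

13019 m^3


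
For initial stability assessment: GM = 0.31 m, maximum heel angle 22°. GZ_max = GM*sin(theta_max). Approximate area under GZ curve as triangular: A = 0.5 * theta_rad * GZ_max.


Formula: GZ_max = GM * sin(theta); Area = 0.5 * theta_rad * GZ_max
Step 1 — GZ_max = 0.31 * sin(22°) = 0.31 * 0.374607 = 0.116128 m
Step 2 — theta_rad = 22 * pi/180 = 0.383972 rad
Step 3 — Area = 0.5 * 0.383972 * 0.116128 ≈ 0.022295 m·rad (5 s.f.)

0.022295 m·rad


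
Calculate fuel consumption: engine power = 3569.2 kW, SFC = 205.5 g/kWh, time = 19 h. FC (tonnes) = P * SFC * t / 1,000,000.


Formula: FC (tonnes) = P * SFC * t / 1,000,000
Step 1 — P * SFC * t = 3569.2 * 205.5 * 19 = 13935941.4 g
Step 2 — FC (tonnes) = 13935941.4 / 1,000,000 ≈ 13.936 tonnes (5 s.f.)

13.936 tonnes


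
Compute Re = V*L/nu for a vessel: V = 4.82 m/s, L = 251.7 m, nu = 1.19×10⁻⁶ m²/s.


Formula: Re = V * L / nu
Step 1 — V * L = 4.82 * 251.7 = 1213.194 m^2/s
Step 2 — Re = 1213.194 / 1.19e-6 = 1.02e+09

1.02e+09


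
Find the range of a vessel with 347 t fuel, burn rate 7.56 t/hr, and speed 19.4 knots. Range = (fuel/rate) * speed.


Formula: endurance = fuel / rate; range = endurance * speed
Step 1 — endurance = 347 / 7.56 = 45.8995 hours
Step 2 — range = 45.8995 * 19.4 ≈ 890.45 nautical miles (5 s.f.)

890.45 NM


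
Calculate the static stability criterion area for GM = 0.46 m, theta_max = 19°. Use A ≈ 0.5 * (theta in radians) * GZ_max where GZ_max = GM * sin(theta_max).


Formula: GZ_max = GM * sin(theta); Area = 0.5 * theta_rad * GZ_max
Step 1 — GZ_max = 0.46 * sin(19°) = 0.46 * 0.325568 = 0.149761 m
Step 2 — theta_rad = 19 * pi/180 = 0.331613 rad
Step 3 — Area = 0.5 * 0.331613 * 0.149761 ≈ 0.024831 m·rad (5 s.f.)

0.024831 m·rad


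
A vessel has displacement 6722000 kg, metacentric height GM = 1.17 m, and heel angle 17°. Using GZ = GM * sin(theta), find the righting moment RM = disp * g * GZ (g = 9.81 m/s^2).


Formula: GZ = GM * sin(theta); RM = disp * g * GZ
Step 1 — GZ = 1.17 * sin(17°) = 1.17 * 0.292372 = 0.342075 m
Step 2 — RM = 6722000 * 9.81 * 0.342075 ≈ 22557000 N·m (5 s.f.)

22557000 N·m


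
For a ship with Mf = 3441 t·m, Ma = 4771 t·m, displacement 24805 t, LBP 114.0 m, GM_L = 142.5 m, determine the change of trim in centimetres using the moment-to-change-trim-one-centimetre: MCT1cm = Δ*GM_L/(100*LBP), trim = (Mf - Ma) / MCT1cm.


Formula: net trimming moment = Mf - Ma; MCT1cm = Δ*GM_L/(100*LBP); trim = net moment / MCT1cm
Step 1 — net trimming moment = 3441 - 4771 = -1330 t·m
Step 2 — MCT1cm = 24805 * 142.5 / (100 * 114.0) = 310.0625 t·m/cm
Step 3 — trim = -1330 / 310.0625 ≈ -4.2895 cm (5 s.f.)

-4.2895 cm


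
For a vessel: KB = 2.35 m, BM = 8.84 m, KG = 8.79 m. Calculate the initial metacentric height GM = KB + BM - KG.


Formula: GM = KB + BM - KG
Step 1 — KM = KB + BM = 2.35 + 8.84 = 11.19 m
Step 2 — GM = KM - KG = 11.19 - 8.79 = 2.4 m

2.4 m


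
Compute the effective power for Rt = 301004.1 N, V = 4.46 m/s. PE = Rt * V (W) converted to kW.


Formula: PE = Rt * V / 1000 (kW)
Step 1 — PE (W) = 301004.1 * 4.46 = 1342478.286 W
Step 2 — PE (kW) = 1342478.286 / 1000 ≈ 1342.5 kW (5 s.f.)

1342.5 kW


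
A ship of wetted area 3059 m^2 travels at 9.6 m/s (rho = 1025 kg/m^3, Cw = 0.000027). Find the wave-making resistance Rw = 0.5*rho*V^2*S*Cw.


Formula: Rw = 0.5 * rho * V^2 * S * Cw
Step 1 — V^2 = 9.6^2 = 92.16
Step 2 — 0.5 * rho * V^2 = 0.5 * 1025 * 92.16 = 47232.0
Step 3 — Rw = 47232.0 * 3059 * 0.000027 ≈ 3901.0 N (5 s.f.)

3901.0 N


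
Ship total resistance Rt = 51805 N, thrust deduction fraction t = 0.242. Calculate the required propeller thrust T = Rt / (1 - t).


Formula: T = Rt / (1 - t)
Step 1 — (1 - t) = 1 - 0.242 = 0.758
Step 2 — T = 51805 / 0.758 ≈ 68344 N (5 s.f.)

68344 N


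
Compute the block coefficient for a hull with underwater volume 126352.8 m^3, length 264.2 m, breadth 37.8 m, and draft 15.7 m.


Formula: Cb = V / (L * B * T)
Step 1 — L * B * T = 264.2 * 37.8 * 15.7 = 156792.132 m^3
Step 2 — Cb = 126352.8 / 156792.132 ≈ 0.80586 (5 s.f.)

0.80586


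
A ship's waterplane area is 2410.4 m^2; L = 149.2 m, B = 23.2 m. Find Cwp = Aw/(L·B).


Formula: Cwp = Aw / (L * B)
Step 1 — L * B = 149.2 * 23.2 = 3461.44 m^2
Step 2 — Cwp = 2410.4 / 3461.44 ≈ 0.69636 (5 s.f.)

0.69636


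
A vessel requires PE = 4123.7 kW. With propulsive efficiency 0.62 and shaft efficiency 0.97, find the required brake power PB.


Formula: PB = PE / (eta_D * eta_S)
Step 1 — combined efficiency = eta_D * eta_S = 0.62 * 0.97 = 0.6014
Step 2 — PB = 4123.7 / 0.6014 ≈ 6856.8 kW (5 s.f.)

6856.8 kW


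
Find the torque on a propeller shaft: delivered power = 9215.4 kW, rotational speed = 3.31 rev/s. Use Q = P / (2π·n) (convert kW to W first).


Formula: Q = P_W / (2 * pi * n)
Step 1 — P_W = 9215.4 kW * 1000 = 9215400.0 W
Step 2 — 2 * pi * n = 2 * pi * 3.31 = 20.797343
Step 3 — Q = 9215400.0 / 20.797343 ≈ 443100 N·m (5 s.f.)

443100 N·m


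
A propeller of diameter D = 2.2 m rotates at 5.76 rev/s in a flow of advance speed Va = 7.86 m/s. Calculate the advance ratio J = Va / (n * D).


Formula: J = Va / (n * D)
Step 1 — n * D = 5.76 * 2.2 = 12.672
Step 2 — J = 7.86 / 12.672 ≈ 0.62027 (5 s.f.)

0.62027


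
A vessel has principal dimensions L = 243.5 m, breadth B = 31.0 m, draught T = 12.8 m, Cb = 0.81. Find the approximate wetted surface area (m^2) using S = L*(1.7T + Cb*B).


Formula: S = 1.7*L*T + V/T with V = Cb*L*B*T, i.e. S = L * (1.7*T + Cb*B)
Step 1 — 1.7*T = 1.7 * 12.8 = 21.76 m
Step 2 — Cb*B = 0.81 * 31.0 = 25.11 m
Step 3 — 1.7*T + Cb*B = 21.76 + 25.11 = 46.87 m
Step 4 — S = 243.5 * 46.87 ≈ 11413 m^2 (5 s.f.)

11413 m^2


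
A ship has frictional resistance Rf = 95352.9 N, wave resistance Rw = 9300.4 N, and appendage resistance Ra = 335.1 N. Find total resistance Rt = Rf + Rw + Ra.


Formula: Rt = Rf + Rw + Ra
Substituting: Rt = 95352.9 + 9300.4 + 335.1
Result: Rt = 104988.4 N

104988.4 N


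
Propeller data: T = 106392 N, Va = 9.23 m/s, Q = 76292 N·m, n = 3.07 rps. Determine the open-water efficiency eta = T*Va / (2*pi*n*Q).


Formula: eta = T * Va / (2 * pi * n * Q)
Step 1 — numerator = T * Va = 106392 * 9.23 = 981998.16
Step 2 — 2 * pi * n = 2 * pi * 3.07 = 19.289379
Step 3 — denominator = 19.289379 * 76292 = 1471625.3
Step 4 — eta = 981998.16 / 1471625.3 ≈ 0.66729 (5 s.f.)

0.66729


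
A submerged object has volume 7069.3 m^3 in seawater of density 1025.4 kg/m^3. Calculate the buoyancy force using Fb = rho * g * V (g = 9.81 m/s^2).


Formula: Fb = rho * g * V
Substituting: Fb = 1025.4 * 9.81 * 7069.3
Intermediate: 1025.4 * 9.81 = 10059.174
Result: Fb = 10059.174 * 7069.3 ≈ 71111000 N (5 s.f.)

71111000 N


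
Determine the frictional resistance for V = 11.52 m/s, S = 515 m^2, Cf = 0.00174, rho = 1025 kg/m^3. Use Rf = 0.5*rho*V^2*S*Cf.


Formula: Rf = 0.5 * rho * V^2 * S * Cf
Step 1 — V^2 = 11.52^2 = 132.7104
Step 2 — 0.5 * rho * V^2 = 0.5 * 1025 * 132.7104 = 68014.08
Step 3 — Rf = 68014.08 * 515 * 0.00174 ≈ 60947 N (5 s.f.)

60947 N


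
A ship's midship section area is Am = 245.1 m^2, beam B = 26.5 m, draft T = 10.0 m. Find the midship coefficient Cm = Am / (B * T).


Formula: Cm = Am / (B * T)
Step 1 — B * T = 26.5 * 10.0 = 265.0 m^2
Step 2 — Cm = 245.1 / 265.0 ≈ 0.92491 (5 s.f.)

0.92491


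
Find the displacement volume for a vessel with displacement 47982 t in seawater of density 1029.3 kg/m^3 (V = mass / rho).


Formula: V = mass / rho
Step 1 — convert tonnes to kg: 47982 t * 1000 = 47982000 kg
Step 2 — V = 47982000 / 1029.3 ≈ 46616 m^3 (5 s.f.)

46616 m^3


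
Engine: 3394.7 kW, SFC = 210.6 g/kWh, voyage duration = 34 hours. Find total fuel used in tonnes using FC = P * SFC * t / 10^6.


Formula: FC (tonnes) = P * SFC * t / 1,000,000
Step 1 — P * SFC * t = 3394.7 * 210.6 * 34 = 24307409.88 g
Step 2 — FC (tonnes) = 24307409.88 / 1,000,000 ≈ 24.307 tonnes (5 s.f.)

24.307 tonnes


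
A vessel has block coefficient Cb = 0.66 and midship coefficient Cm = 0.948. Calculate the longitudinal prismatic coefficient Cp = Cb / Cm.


Formula: Cp = Cb / Cm
Substituting: Cp = 0.66 / 0.948
Result: Cp ≈ 0.69620 (5 s.f.)

0.69620


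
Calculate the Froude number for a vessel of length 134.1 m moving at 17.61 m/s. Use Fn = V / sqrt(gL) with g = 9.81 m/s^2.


Formula: Fn = V / sqrt(g * L)
Step 1 — g * L = 9.81 * 134.1 = 1315.521
Step 2 — sqrt(g * L) = sqrt(1315.521) = 36.270112
Step 3 — Fn = 17.61 / 36.270112 ≈ 0.48552 (5 s.f.)

0.48552


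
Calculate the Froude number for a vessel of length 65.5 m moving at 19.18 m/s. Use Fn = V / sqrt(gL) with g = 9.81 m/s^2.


Formula: Fn = V / sqrt(g * L)
Step 1 — g * L = 9.81 * 65.5 = 642.555
Step 2 — sqrt(g * L) = sqrt(642.555) = 25.348669
Step 3 — Fn = 19.18 / 25.348669 ≈ 0.75665 (5 s.f.)

0.75665


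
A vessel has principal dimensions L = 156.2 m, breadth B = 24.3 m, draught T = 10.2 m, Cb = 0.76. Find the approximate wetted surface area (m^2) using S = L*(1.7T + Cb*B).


Formula: S = 1.7*L*T + V/T with V = Cb*L*B*T, i.e. S = L * (1.7*T + Cb*B)
Step 1 — 1.7*T = 1.7 * 10.2 = 17.34 m
Step 2 — Cb*B = 0.76 * 24.3 = 18.468 m
Step 3 — 1.7*T + Cb*B = 17.34 + 18.468 = 35.808 m
Step 4 — S = 156.2 * 35.808 ≈ 5593.2 m^2 (5 s.f.)

5593.2 m^2


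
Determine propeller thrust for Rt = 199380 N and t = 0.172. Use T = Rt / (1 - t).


Formula: T = Rt / (1 - t)
Step 1 — (1 - t) = 1 - 0.172 = 0.828
Step 2 — T = 199380 / 0.828 ≈ 240800 N (5 s.f.)

240800 N


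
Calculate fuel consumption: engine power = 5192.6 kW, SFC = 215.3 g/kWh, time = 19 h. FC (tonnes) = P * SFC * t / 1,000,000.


Formula: FC (tonnes) = P * SFC * t / 1,000,000
Step 1 — P * SFC * t = 5192.6 * 215.3 * 19 = 21241368.82 g
Step 2 — FC (tonnes) = 21241368.82 / 1,000,000 ≈ 21.241 tonnes (5 s.f.)

21.241 tonnes


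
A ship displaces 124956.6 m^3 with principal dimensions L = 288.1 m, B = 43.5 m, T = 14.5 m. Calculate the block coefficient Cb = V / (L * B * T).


Formula: Cb = V / (L * B * T)
Step 1 — L * B * T = 288.1 * 43.5 * 14.5 = 181719.075 m^3
Step 2 — Cb = 124956.6 / 181719.075 ≈ 0.68764 (5 s.f.)

0.68764


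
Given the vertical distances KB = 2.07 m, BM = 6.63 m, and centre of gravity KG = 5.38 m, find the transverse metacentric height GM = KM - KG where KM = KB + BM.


Formula: GM = KB + BM - KG
Step 1 — KM = KB + BM = 2.07 + 6.63 = 8.7 m
Step 2 — GM = KM - KG = 8.7 - 5.38 = 3.32 m

3.32 m


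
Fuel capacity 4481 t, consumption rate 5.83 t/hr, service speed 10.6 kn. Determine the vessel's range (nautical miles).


Formula: endurance = fuel / rate; range = endurance * speed
Step 1 — endurance = 4481 / 5.83 = 768.6106 hours
Step 2 — range = 768.6106 * 10.6 ≈ 8147.3 nautical miles (5 s.f.)

8147.3 NM


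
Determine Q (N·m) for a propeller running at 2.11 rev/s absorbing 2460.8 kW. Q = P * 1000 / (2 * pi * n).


Formula: Q = P_W / (2 * pi * n)
Step 1 — P_W = 2460.8 kW * 1000 = 2460800.0 W
Step 2 — 2 * pi * n = 2 * pi * 2.11 = 13.257521
Step 3 — Q = 2460800.0 / 13.257521 ≈ 185620 N·m (5 s.f.)

185620 N·m


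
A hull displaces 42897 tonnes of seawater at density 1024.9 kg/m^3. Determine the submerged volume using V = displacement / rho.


Formula: V = mass / rho
Step 1 — convert tonnes to kg: 42897 t * 1000 = 42897000 kg
Step 2 — V = 42897000 / 1024.9 ≈ 41855 m^3 (5 s.f.)

41855 m^3


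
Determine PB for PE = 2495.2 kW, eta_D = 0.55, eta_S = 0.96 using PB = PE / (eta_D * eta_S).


Formula: PB = PE / (eta_D * eta_S)
Step 1 — combined efficiency = eta_D * eta_S = 0.55 * 0.96 = 0.528
Step 2 — PB = 2495.2 / 0.528 ≈ 4725.8 kW (5 s.f.)

4725.8 kW


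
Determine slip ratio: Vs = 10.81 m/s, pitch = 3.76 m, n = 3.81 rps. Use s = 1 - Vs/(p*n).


Formula: s = 1 - Vs / (p * n)
Step 1 — p * n = 3.76 * 3.81 = 14.3256
Step 2 — Vs / (p*n) = 10.81 / 14.3256 = 0.754593 (6 d.p.)
Step 3 — s = 1 - 0.754593 = 0.245407

0.245407


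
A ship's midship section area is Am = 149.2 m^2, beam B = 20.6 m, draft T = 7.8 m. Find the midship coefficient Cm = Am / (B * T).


Formula: Cm = Am / (B * T)
Step 1 — B * T = 20.6 * 7.8 = 160.68 m^2
Step 2 — Cm = 149.2 / 160.68 ≈ 0.92855 (5 s.f.)

0.92855


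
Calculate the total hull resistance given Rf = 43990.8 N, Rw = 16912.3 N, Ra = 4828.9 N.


Formula: Rt = Rf + Rw + Ra
Substituting: Rt = 43990.8 + 16912.3 + 4828.9
Result: Rt = 65732.0 N

65732.0 N


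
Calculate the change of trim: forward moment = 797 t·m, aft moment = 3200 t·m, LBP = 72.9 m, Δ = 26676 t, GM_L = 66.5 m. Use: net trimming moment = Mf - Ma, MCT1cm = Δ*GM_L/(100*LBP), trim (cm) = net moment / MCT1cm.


Formula: net trimming moment = Mf - Ma; MCT1cm = Δ*GM_L/(100*LBP); trim = net moment / MCT1cm
Step 1 — net trimming moment = 797 - 3200 = -2403 t·m
Step 2 — MCT1cm = 26676 * 66.5 / (100 * 72.9) = 243.3407 t·m/cm
Step 3 — trim = -2403 / 243.3407 ≈ -9.8750 cm (5 s.f.)

-9.8750 cm


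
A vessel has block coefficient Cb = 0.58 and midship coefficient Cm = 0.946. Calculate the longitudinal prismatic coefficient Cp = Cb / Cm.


Formula: Cp = Cb / Cm
Substituting: Cp = 0.58 / 0.946
Result: Cp ≈ 0.61311 (5 s.f.)

0.61311


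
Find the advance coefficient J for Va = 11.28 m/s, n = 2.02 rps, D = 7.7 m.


Formula: J = Va / (n * D)
Step 1 — n * D = 2.02 * 7.7 = 15.554
Step 2 — J = 11.28 / 15.554 ≈ 0.72522 (5 s.f.)

0.72522


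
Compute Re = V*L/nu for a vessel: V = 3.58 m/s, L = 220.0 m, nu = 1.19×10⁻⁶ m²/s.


Formula: Re = V * L / nu
Step 1 — V * L = 3.58 * 220.0 = 787.6 m^2/s
Step 2 — Re = 787.6 / 1.19e-6 = 6.62e+08

6.62e+08


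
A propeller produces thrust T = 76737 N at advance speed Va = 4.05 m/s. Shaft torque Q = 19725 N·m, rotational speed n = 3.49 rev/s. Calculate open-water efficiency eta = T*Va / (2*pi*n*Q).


Formula: eta = T * Va / (2 * pi * n * Q)
Step 1 — numerator = T * Va = 76737 * 4.05 = 310784.85
Step 2 — 2 * pi * n = 2 * pi * 3.49 = 21.928317
Step 3 — denominator = 21.928317 * 19725 = 432536.05
Step 4 — eta = 310784.85 / 432536.05 ≈ 0.71852 (5 s.f.)

0.71852


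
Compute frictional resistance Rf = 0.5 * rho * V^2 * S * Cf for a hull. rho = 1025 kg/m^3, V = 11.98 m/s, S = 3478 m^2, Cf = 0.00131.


Formula: Rf = 0.5 * rho * V^2 * S * Cf
Step 1 — V^2 = 11.98^2 = 143.5204
Step 2 — 0.5 * rho * V^2 = 0.5 * 1025 * 143.5204 = 73554.205
Step 3 — Rf = 73554.205 * 3478 * 0.00131 ≈ 335130 N (5 s.f.)

335130 N


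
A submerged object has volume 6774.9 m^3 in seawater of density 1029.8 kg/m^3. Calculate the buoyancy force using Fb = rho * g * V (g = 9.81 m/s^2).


Formula: Fb = rho * g * V
Substituting: Fb = 1029.8 * 9.81 * 6774.9
Intermediate: 1029.8 * 9.81 = 10102.338
Result: Fb = 10102.338 * 6774.9 ≈ 68442000 N (5 s.f.)

68442000 N


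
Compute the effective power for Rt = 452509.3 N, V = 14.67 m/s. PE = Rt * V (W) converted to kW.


Formula: PE = Rt * V / 1000 (kW)
Step 1 — PE (W) = 452509.3 * 14.67 = 6638311.431 W
Step 2 — PE (kW) = 6638311.431 / 1000 ≈ 6638.3 kW (5 s.f.)

6638.3 kW


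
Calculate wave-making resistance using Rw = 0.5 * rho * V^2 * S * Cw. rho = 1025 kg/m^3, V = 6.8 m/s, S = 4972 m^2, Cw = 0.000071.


Formula: Rw = 0.5 * rho * V^2 * S * Cw
Step 1 — V^2 = 6.8^2 = 46.24
Step 2 — 0.5 * rho * V^2 = 0.5 * 1025 * 46.24 = 23698.0
Step 3 — Rw = 23698.0 * 4972 * 0.000071 ≈ 8365.7 N (5 s.f.)

8365.7 N


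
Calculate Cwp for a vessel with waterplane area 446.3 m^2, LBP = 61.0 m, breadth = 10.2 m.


Formula: Cwp = Aw / (L * B)
Step 1 — L * B = 61.0 * 10.2 = 622.2 m^2
Step 2 — Cwp = 446.3 / 622.2 ≈ 0.71729 (5 s.f.)

0.71729


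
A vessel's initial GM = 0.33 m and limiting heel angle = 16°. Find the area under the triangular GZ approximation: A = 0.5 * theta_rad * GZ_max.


Formula: GZ_max = GM * sin(theta); Area = 0.5 * theta_rad * GZ_max
Step 1 — GZ_max = 0.33 * sin(16°) = 0.33 * 0.275637 = 0.09096 m
Step 2 — theta_rad = 16 * pi/180 = 0.279253 rad
Step 3 — Area = 0.5 * 0.279253 * 0.09096 ≈ 0.012700 m·rad (5 s.f.)

0.012700 m·rad


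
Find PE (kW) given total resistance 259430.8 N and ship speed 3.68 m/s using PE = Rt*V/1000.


Formula: PE = Rt * V / 1000 (kW)
Step 1 — PE (W) = 259430.8 * 3.68 = 954705.344 W
Step 2 — PE (kW) = 954705.344 / 1000 ≈ 954.71 kW (5 s.f.)

954.71 kW


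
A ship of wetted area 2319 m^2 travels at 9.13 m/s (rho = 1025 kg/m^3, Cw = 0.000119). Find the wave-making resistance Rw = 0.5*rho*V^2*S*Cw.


Formula: Rw = 0.5 * rho * V^2 * S * Cw
Step 1 — V^2 = 9.13^2 = 83.3569
Step 2 — 0.5 * rho * V^2 = 0.5 * 1025 * 83.3569 = 42720.41125
Step 3 — Rw = 42720.41125 * 2319 * 0.000119 ≈ 11789 N (5 s.f.)

11789 N


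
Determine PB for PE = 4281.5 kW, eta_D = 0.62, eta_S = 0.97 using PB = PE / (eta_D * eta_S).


Formula: PB = PE / (eta_D * eta_S)
Step 1 — combined efficiency = eta_D * eta_S = 0.62 * 0.97 = 0.6014
Step 2 — PB = 4281.5 / 0.6014 ≈ 7119.2 kW (5 s.f.)

7119.2 kW


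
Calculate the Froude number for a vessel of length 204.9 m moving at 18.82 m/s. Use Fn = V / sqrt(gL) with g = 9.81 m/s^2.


Formula: Fn = V / sqrt(g * L)
Step 1 — g * L = 9.81 * 204.9 = 2010.069
Step 2 — sqrt(g * L) = sqrt(2010.069) = 44.833793
Step 3 — Fn = 18.82 / 44.833793 ≈ 0.41977 (5 s.f.)

0.41977


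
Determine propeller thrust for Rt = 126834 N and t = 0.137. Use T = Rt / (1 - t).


Formula: T = Rt / (1 - t)
Step 1 — (1 - t) = 1 - 0.137 = 0.863
Step 2 — T = 126834 / 0.863 ≈ 146970 N (5 s.f.)

146970 N


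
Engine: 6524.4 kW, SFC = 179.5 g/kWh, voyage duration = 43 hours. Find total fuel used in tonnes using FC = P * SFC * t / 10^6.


Formula: FC (tonnes) = P * SFC * t / 1,000,000
Step 1 — P * SFC * t = 6524.4 * 179.5 * 43 = 50358581.4 g
Step 2 — FC (tonnes) = 50358581.4 / 1,000,000 ≈ 50.359 tonnes (5 s.f.)

50.359 tonnes


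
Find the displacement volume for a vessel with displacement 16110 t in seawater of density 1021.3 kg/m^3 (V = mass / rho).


Formula: V = mass / rho
Step 1 — convert tonnes to kg: 16110 t * 1000 = 16110000 kg
Step 2 — V = 16110000 / 1021.3 ≈ 15774 m^3 (5 s.f.)

15774 m^3


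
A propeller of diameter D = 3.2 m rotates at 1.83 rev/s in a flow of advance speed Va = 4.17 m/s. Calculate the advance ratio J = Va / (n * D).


Formula: J = Va / (n * D)
Step 1 — n * D = 1.83 * 3.2 = 5.856
Step 2 — J = 4.17 / 5.856 ≈ 0.71209 (5 s.f.)

0.71209


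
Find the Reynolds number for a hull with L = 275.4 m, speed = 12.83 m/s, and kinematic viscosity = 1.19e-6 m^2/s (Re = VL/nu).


Formula: Re = V * L / nu
Step 1 — V * L = 12.83 * 275.4 = 3533.382 m^2/s
Step 2 — Re = 3533.382 / 1.19e-6 = 2.97e+09

2.97e+09


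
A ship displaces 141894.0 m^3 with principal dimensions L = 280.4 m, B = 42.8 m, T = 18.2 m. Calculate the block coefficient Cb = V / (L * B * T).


Formula: Cb = V / (L * B * T)
Step 1 — L * B * T = 280.4 * 42.8 * 18.2 = 218420.384 m^3
Step 2 — Cb = 141894.0 / 218420.384 ≈ 0.64964 (5 s.f.)

0.64964


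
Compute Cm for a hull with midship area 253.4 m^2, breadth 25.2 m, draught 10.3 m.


Formula: Cm = Am / (B * T)
Step 1 — B * T = 25.2 * 10.3 = 259.56 m^2
Step 2 — Cm = 253.4 / 259.56 ≈ 0.97627 (5 s.f.)

0.97627


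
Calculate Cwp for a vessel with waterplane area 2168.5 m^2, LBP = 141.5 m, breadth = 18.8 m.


Formula: Cwp = Aw / (L * B)
Step 1 — L * B = 141.5 * 18.8 = 2660.2 m^2
Step 2 — Cwp = 2168.5 / 2660.2 ≈ 0.81516 (5 s.f.)

0.81516


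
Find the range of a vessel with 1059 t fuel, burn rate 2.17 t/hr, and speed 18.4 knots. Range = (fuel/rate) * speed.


Formula: endurance = fuel / rate; range = endurance * speed
Step 1 — endurance = 1059 / 2.17 = 488.0184 hours
Step 2 — range = 488.0184 * 18.4 ≈ 8979.5 nautical miles (5 s.f.)

8979.5 NM


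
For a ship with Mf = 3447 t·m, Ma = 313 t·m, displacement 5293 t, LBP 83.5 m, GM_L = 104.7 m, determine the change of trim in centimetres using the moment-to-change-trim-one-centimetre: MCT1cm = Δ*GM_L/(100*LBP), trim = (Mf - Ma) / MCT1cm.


Formula: net trimming moment = Mf - Ma; MCT1cm = Δ*GM_L/(100*LBP); trim = net moment / MCT1cm
Step 1 — net trimming moment = 3447 - 313 = 3134 t·m
Step 2 — MCT1cm = 5293 * 104.7 / (100 * 83.5) = 66.3685 t·m/cm
Step 3 — trim = 3134 / 66.3685 ≈ 47.221 cm (5 s.f.)

47.221 cm


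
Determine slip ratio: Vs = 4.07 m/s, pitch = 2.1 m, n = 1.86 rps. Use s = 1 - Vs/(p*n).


Formula: s = 1 - Vs / (p * n)
Step 1 — p * n = 2.1 * 1.86 = 3.906
Step 2 — Vs / (p*n) = 4.07 / 3.906 = 1.041987 (6 d.p.)
Step 3 — s = 1 - 1.041987 = -0.041987

-0.041987


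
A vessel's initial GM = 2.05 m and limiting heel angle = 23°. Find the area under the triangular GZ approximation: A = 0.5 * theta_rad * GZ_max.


Formula: GZ_max = GM * sin(theta); Area = 0.5 * theta_rad * GZ_max
Step 1 — GZ_max = 2.05 * sin(23°) = 2.05 * 0.390731 = 0.800999 m
Step 2 — theta_rad = 23 * pi/180 = 0.401426 rad
Step 3 — Area = 0.5 * 0.401426 * 0.800999 ≈ 0.16077 m·rad (5 s.f.)

0.16077 m·rad


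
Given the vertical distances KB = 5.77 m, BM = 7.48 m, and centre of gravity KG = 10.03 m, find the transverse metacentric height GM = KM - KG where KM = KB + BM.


Formula: GM = KB + BM - KG
Step 1 — KM = KB + BM = 5.77 + 7.48 = 13.25 m
Step 2 — GM = KM - KG = 13.25 - 10.03 = 3.22 m

3.22 m


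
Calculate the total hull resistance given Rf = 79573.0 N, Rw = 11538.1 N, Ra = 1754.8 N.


Formula: Rt = Rf + Rw + Ra
Substituting: Rt = 79573.0 + 11538.1 + 1754.8
Result: Rt = 92865.9 N

92865.9 N


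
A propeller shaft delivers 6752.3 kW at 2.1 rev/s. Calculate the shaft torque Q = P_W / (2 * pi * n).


Formula: Q = P_W / (2 * pi * n)
Step 1 — P_W = 6752.3 kW * 1000 = 6752300.0 W
Step 2 — 2 * pi * n = 2 * pi * 2.1 = 13.194689
Step 3 — Q = 6752300.0 / 13.194689 ≈ 511740 N·m (5 s.f.)

511740 N·m


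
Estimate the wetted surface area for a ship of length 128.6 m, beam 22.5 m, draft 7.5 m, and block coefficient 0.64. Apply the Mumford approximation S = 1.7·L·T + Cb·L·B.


Formula: S = 1.7*L*T + V/T with V = Cb*L*B*T, i.e. S = L * (1.7*T + Cb*B)
Step 1 — 1.7*T = 1.7 * 7.5 = 12.75 m
Step 2 — Cb*B = 0.64 * 22.5 = 14.4 m
Step 3 — 1.7*T + Cb*B = 12.75 + 14.4 = 27.15 m
Step 4 — S = 128.6 * 27.15 ≈ 3491.5 m^2 (5 s.f.)

3491.5 m^2


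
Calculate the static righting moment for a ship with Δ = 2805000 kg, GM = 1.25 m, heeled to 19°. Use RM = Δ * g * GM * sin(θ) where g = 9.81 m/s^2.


Formula: GZ = GM * sin(theta); RM = disp * g * GZ
Step 1 — GZ = 1.25 * sin(19°) = 1.25 * 0.325568 = 0.40696 m
Step 2 — RM = 2805000 * 9.81 * 0.40696 ≈ 11198000 N·m (5 s.f.)

11198000 N·m


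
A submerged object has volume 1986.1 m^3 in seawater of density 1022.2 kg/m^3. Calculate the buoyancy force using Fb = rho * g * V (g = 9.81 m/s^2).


Formula: Fb = rho * g * V
Substituting: Fb = 1022.2 * 9.81 * 1986.1
Intermediate: 1022.2 * 9.81 = 10027.782
Result: Fb = 10027.782 * 1986.1 ≈ 19916000 N (5 s.f.)

19916000 N


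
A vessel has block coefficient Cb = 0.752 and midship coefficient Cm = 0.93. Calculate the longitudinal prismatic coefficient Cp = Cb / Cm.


Formula: Cp = Cb / Cm
Substituting: Cp = 0.752 / 0.93
Result: Cp ≈ 0.80860 (5 s.f.)

0.80860


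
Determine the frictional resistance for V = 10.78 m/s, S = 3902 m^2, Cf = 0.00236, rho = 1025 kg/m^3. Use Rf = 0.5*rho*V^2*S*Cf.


Formula: Rf = 0.5 * rho * V^2 * S * Cf
Step 1 — V^2 = 10.78^2 = 116.2084
Step 2 — 0.5 * rho * V^2 = 0.5 * 1025 * 116.2084 = 59556.805
Step 3 — Rf = 59556.805 * 3902 * 0.00236 ≈ 548440 N (5 s.f.)

548440 N


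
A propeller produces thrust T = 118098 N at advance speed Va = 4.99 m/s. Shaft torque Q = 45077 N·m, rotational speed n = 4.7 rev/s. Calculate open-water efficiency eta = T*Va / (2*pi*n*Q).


Formula: eta = T * Va / (2 * pi * n * Q)
Step 1 — numerator = T * Va = 118098 * 4.99 = 589309.02
Step 2 — 2 * pi * n = 2 * pi * 4.7 = 29.530971
Step 3 — denominator = 29.530971 * 45077 = 1331167.58
Step 4 — eta = 589309.02 / 1331167.58 ≈ 0.44270 (5 s.f.)

0.44270


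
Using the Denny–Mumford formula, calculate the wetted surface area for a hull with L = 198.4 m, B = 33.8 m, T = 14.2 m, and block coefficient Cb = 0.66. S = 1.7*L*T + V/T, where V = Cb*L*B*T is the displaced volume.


Formula: S = 1.7*L*T + V/T with V = Cb*L*B*T, i.e. S = L * (1.7*T + Cb*B)
Step 1 — 1.7*T = 1.7 * 14.2 = 24.14 m
Step 2 — Cb*B = 0.66 * 33.8 = 22.308 m
Step 3 — 1.7*T + Cb*B = 24.14 + 22.308 = 46.448 m
Step 4 — S = 198.4 * 46.448 ≈ 9215.3 m^2 (5 s.f.)

9215.3 m^2


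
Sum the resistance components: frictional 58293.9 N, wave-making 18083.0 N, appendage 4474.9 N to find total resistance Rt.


Formula: Rt = Rf + Rw + Ra
Substituting: Rt = 58293.9 + 18083.0 + 4474.9
Result: Rt = 80851.8 N

80851.8 N


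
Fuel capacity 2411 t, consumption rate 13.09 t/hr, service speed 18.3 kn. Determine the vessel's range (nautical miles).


Formula: endurance = fuel / rate; range = endurance * speed
Step 1 — endurance = 2411 / 13.09 = 184.1864 hours
Step 2 — range = 184.1864 * 18.3 ≈ 3370.6 nautical miles (5 s.f.)

3370.6 NM


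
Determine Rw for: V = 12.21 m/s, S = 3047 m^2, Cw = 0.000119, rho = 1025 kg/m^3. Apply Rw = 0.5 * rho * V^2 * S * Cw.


Formula: Rw = 0.5 * rho * V^2 * S * Cw
Step 1 — V^2 = 12.21^2 = 149.0841
Step 2 — 0.5 * rho * V^2 = 0.5 * 1025 * 149.0841 = 76405.60125
Step 3 — Rw = 76405.60125 * 3047 * 0.000119 ≈ 27704 N (5 s.f.)

27704 N


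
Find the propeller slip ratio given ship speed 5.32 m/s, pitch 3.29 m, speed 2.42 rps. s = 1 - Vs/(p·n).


Formula: s = 1 - Vs / (p * n)
Step 1 — p * n = 3.29 * 2.42 = 7.9618
Step 2 — Vs / (p*n) = 5.32 / 7.9618 = 0.668191 (6 d.p.)
Step 3 — s = 1 - 0.668191 = 0.331809

0.331809


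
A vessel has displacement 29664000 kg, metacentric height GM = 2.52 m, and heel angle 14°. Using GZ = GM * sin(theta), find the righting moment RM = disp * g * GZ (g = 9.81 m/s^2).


Formula: GZ = GM * sin(theta); RM = disp * g * GZ
Step 1 — GZ = 2.52 * sin(14°) = 2.52 * 0.241922 = 0.609643 m
Step 2 — RM = 29664000 * 9.81 * 0.609643 ≈ 177410000 N·m (5 s.f.)

177410000 N·m


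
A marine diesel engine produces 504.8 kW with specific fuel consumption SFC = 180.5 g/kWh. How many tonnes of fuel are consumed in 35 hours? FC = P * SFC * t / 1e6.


Formula: FC (tonnes) = P * SFC * t / 1,000,000
Step 1 — P * SFC * t = 504.8 * 180.5 * 35 = 3189074.0 g
Step 2 — FC (tonnes) = 3189074.0 / 1,000,000 ≈ 3.1891 tonnes (5 s.f.)

3.1891 tonnes


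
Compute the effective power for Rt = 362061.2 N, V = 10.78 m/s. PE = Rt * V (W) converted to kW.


Formula: PE = Rt * V / 1000 (kW)
Step 1 — PE (W) = 362061.2 * 10.78 = 3903019.736 W
Step 2 — PE (kW) = 3903019.736 / 1000 ≈ 3903.0 kW (5 s.f.)

3903.0 kW


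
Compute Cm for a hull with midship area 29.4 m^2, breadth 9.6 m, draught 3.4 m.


Formula: Cm = Am / (B * T)
Step 1 — B * T = 9.6 * 3.4 = 32.64 m^2
Step 2 — Cm = 29.4 / 32.64 ≈ 0.90074 (5 s.f.)

0.90074


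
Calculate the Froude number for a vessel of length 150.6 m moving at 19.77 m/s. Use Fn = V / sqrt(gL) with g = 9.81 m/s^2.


Formula: Fn = V / sqrt(g * L)
Step 1 — g * L = 9.81 * 150.6 = 1477.386
Step 2 — sqrt(g * L) = sqrt(1477.386) = 38.436779
Step 3 — Fn = 19.77 / 38.436779 ≈ 0.51435 (5 s.f.)

0.51435


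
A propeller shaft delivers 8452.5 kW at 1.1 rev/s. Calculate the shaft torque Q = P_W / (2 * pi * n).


Formula: Q = P_W / (2 * pi * n)
Step 1 — P_W = 8452.5 kW * 1000 = 8452500.0 W
Step 2 — 2 * pi * n = 2 * pi * 1.1 = 6.911504
Step 3 — Q = 8452500.0 / 6.911504 ≈ 1223000 N·m (5 s.f.)

1223000 N·m


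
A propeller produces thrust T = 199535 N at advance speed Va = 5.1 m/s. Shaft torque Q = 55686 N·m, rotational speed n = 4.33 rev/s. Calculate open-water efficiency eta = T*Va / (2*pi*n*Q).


Formula: eta = T * Va / (2 * pi * n * Q)
Step 1 — numerator = T * Va = 199535 * 5.1 = 1017628.5
Step 2 — 2 * pi * n = 2 * pi * 4.33 = 27.206192
Step 3 — denominator = 27.206192 * 55686 = 1515004.01
Step 4 — eta = 1017628.5 / 1515004.01 ≈ 0.67170 (5 s.f.)

0.67170


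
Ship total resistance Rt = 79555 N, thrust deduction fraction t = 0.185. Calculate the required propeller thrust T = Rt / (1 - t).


Formula: T = Rt / (1 - t)
Step 1 — (1 - t) = 1 - 0.185 = 0.815
Step 2 — T = 79555 / 0.815 ≈ 97613 N (5 s.f.)

97613 N


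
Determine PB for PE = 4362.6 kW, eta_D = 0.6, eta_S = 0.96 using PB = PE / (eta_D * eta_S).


Formula: PB = PE / (eta_D * eta_S)
Step 1 — combined efficiency = eta_D * eta_S = 0.6 * 0.96 = 0.576
Step 2 — PB = 4362.6 / 0.576 ≈ 7574.0 kW (5 s.f.)

7574.0 kW


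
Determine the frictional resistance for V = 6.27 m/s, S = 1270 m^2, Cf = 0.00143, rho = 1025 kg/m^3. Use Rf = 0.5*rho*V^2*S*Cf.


Formula: Rf = 0.5 * rho * V^2 * S * Cf
Step 1 — V^2 = 6.27^2 = 39.3129
Step 2 — 0.5 * rho * V^2 = 0.5 * 1025 * 39.3129 = 20147.86125
Step 3 — Rf = 20147.86125 * 1270 * 0.00143 ≈ 36591 N (5 s.f.)

36591 N


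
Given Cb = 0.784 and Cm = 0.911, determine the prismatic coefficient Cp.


Formula: Cp = Cb / Cm
Substituting: Cp = 0.784 / 0.911
Result: Cp ≈ 0.86059 (5 s.f.)

0.86059


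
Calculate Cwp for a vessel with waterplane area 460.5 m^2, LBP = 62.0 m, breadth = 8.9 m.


Formula: Cwp = Aw / (L * B)
Step 1 — L * B = 62.0 * 8.9 = 551.8 m^2
Step 2 — Cwp = 460.5 / 551.8 ≈ 0.83454 (5 s.f.)

0.83454


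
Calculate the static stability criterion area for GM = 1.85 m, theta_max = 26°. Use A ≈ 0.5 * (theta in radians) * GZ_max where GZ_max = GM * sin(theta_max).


Formula: GZ_max = GM * sin(theta); Area = 0.5 * theta_rad * GZ_max
Step 1 — GZ_max = 1.85 * sin(26°) = 1.85 * 0.438371 = 0.810986 m
Step 2 — theta_rad = 26 * pi/180 = 0.453786 rad
Step 3 — Area = 0.5 * 0.453786 * 0.810986 ≈ 0.18401 m·rad (5 s.f.)

0.18401 m·rad


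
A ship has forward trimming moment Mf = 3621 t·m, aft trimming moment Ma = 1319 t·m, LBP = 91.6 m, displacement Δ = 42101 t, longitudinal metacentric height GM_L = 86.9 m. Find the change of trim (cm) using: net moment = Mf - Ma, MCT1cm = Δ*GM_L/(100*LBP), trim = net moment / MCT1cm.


Formula: net trimming moment = Mf - Ma; MCT1cm = Δ*GM_L/(100*LBP); trim = net moment / MCT1cm
Step 1 — net trimming moment = 3621 - 1319 = 2302 t·m
Step 2 — MCT1cm = 42101 * 86.9 / (100 * 91.6) = 399.408 t·m/cm
Step 3 — trim = 2302 / 399.408 ≈ 5.7635 cm (5 s.f.)

5.7635 cm


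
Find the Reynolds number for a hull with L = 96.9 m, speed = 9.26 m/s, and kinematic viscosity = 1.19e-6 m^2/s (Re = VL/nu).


Formula: Re = V * L / nu
Step 1 — V * L = 9.26 * 96.9 = 897.294 m^2/s
Step 2 — Re = 897.294 / 1.19e-6 = 7.54e+08

7.54e+08


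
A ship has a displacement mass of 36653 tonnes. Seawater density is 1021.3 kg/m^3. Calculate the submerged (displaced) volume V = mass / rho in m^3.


Formula: V = mass / rho
Step 1 — convert tonnes to kg: 36653 t * 1000 = 36653000 kg
Step 2 — V = 36653000 / 1021.3 ≈ 35889 m^3 (5 s.f.)

35889 m^3


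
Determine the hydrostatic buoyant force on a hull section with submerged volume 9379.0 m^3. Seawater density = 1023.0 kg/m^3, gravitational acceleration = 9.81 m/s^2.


Formula: Fb = rho * g * V
Substituting: Fb = 1023.0 * 9.81 * 9379.0
Intermediate: 1023.0 * 9.81 = 10035.63
Result: Fb = 10035.63 * 9379.0 ≈ 94124000 N (5 s.f.)

94124000 N


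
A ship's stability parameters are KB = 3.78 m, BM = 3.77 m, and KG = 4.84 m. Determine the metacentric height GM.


Formula: GM = KB + BM - KG
Step 1 — KM = KB + BM = 3.78 + 3.77 = 7.55 m
Step 2 — GM = KM - KG = 7.55 - 4.84 = 2.71 m

2.71 m


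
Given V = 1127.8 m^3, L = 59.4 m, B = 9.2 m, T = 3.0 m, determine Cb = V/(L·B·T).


Formula: Cb = V / (L * B * T)
Step 1 — L * B * T = 59.4 * 9.2 * 3.0 = 1639.44 m^3
Step 2 — Cb = 1127.8 / 1639.44 ≈ 0.68792 (5 s.f.)

0.68792


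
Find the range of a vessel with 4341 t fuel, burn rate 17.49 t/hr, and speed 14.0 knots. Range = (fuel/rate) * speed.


Formula: endurance = fuel / rate; range = endurance * speed
Step 1 — endurance = 4341 / 17.49 = 248.199 hours
Step 2 — range = 248.199 * 14.0 ≈ 3474.8 nautical miles (5 s.f.)

3474.8 NM


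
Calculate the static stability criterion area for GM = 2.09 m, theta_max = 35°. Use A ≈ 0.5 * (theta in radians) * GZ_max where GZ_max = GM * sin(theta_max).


Formula: GZ_max = GM * sin(theta); Area = 0.5 * theta_rad * GZ_max
Step 1 — GZ_max = 2.09 * sin(35°) = 2.09 * 0.573576 = 1.198774 m
Step 2 — theta_rad = 35 * pi/180 = 0.610865 rad
Step 3 — Area = 0.5 * 0.610865 * 1.198774 ≈ 0.36614 m·rad (5 s.f.)

0.36614 m·rad


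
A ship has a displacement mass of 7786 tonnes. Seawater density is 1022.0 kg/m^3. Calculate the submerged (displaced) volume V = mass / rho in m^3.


Formula: V = mass / rho
Step 1 — convert tonnes to kg: 7786 t * 1000 = 7786000 kg
Step 2 — V = 7786000 / 1022.0 ≈ 7618.4 m^3 (5 s.f.)

7618.4 m^3


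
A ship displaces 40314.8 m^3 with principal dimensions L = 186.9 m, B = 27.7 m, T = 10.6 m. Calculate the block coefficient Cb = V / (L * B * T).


Formula: Cb = V / (L * B * T)
Step 1 — L * B * T = 186.9 * 27.7 * 10.6 = 54877.578 m^3
Step 2 — Cb = 40314.8 / 54877.578 ≈ 0.73463 (5 s.f.)

0.73463


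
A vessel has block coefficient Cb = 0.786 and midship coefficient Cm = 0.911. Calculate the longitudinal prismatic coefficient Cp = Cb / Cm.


Formula: Cp = Cb / Cm
Substituting: Cp = 0.786 / 0.911
Result: Cp ≈ 0.86279 (5 s.f.)

0.86279


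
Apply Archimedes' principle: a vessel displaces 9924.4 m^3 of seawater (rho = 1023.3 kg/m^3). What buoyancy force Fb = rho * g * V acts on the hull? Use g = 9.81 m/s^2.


Formula: Fb = rho * g * V
Substituting: Fb = 1023.3 * 9.81 * 9924.4
Intermediate: 1023.3 * 9.81 = 10038.573
Result: Fb = 10038.573 * 9924.4 ≈ 99627000 N (5 s.f.)

99627000 N


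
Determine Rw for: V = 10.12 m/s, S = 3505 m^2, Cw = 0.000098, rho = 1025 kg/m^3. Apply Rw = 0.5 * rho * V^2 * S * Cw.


Formula: Rw = 0.5 * rho * V^2 * S * Cw
Step 1 — V^2 = 10.12^2 = 102.4144
Step 2 — 0.5 * rho * V^2 = 0.5 * 1025 * 102.4144 = 52487.38
Step 3 — Rw = 52487.38 * 3505 * 0.000098 ≈ 18029 N (5 s.f.)

18029 N
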